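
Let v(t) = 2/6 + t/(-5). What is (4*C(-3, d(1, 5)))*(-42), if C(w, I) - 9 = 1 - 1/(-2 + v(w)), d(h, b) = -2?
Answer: -3675/2 ≈ -1837.5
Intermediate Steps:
v(t) = 1/3 - t/5 (v(t) = 2*(1/6) + t*(-1/5) = 1/3 - t/5)
C(w, I) = 10 - 1/(-5/3 - w/5) (C(w, I) = 9 + (1 - 1/(-2 + (1/3 - w/5))) = 9 + (1 - 1/(-5/3 - w/5)) = 10 - 1/(-5/3 - w/5))
(4*C(-3, d(1, 5)))*(-42) = (4*(5*(53 + 6*(-3))/(25 + 3*(-3))))*(-42) = (4*(5*(53 - 18)/(25 - 9)))*(-42) = (4*(5*35/16))*(-42) = (4*(5*(1/16)*35))*(-42) = (4*(175/16))*(-42) = (175/4)*(-42) = -3675/2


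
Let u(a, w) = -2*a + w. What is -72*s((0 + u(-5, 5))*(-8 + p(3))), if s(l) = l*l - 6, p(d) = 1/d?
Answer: -951768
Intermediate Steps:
u(a, w) = w - 2*a
s(l) = -6 + l² (s(l) = l² - 6 = -6 + l²)
-72*s((0 + u(-5, 5))*(-8 + p(3))) = -72*(-6 + ((0 + (5 - 2*(-5)))*(-8 + 1/3))²) = -72*(-6 + ((0 + (5 + 10))*(-8 + ⅓))²) = -72*(-6 + ((0 + 15)*(-23/3))²) = -72*(-6 + (15*(-23/3))²) = -72*(-6 + (-115)²) = -72*(-6 + 13225) = -72*13219 = -951768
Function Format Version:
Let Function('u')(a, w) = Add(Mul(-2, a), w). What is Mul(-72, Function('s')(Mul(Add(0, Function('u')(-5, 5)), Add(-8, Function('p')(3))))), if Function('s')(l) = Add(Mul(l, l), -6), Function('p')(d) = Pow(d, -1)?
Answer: -951768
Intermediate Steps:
Function('u')(a, w) = Add(w, Mul(-2, a))
Function('s')(l) = Add(-6, Pow(l, 2)) (Function('s')(l) = Add(Pow(l, 2), -6) = Add(-6, Pow(l, 2)))
Mul(-72, Function('s')(Mul(Add(0, Function('u')(-5, 5)), Add(-8, Function('p')(3))))) = Mul(-72, Add(-6, Pow(Mul(Add(0, Add(5, Mul(-2, -5))), Add(-8, Pow(3, -1))), 2))) = Mul(-72, Add(-6, Pow(Mul(Add(0, Add(5, 10)), Add(-8, Rational(1, 3))), 2))) = Mul(-72, Add(-6, Pow(Mul(Add(0, 15), Rational(-23, 3)), 2))) = Mul(-72, Add(-6, Pow(Mul(15, Rational(-23, 3)), 2))) = Mul(-72, Add(-6, Pow(-115, 2))) = Mul(-72, Add(-6, 13225)) = Mul(-72, 13219) = -951768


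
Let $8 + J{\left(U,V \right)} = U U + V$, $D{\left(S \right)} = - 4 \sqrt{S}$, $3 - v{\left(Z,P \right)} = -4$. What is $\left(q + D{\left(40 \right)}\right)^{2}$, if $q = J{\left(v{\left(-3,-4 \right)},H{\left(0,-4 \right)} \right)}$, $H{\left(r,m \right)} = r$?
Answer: $2321 - 656 \sqrt{10} \approx 246.55$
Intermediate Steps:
$v{\left(Z,P \right)} = 7$ ($v{\left(Z,P \right)} = 3 - -4 = 3 + 4 = 7$)
$J{\left(U,V \right)} = -8 + V + U^{2}$ ($J{\left(U,V \right)} = -8 + \left(U U + V\right) = -8 + \left(U^{2} + V\right) = -8 + \left(V + U^{2}\right) = -8 + V + U^{2}$)
$q = 41$ ($q = -8 + 0 + 7^{2} = -8 + 0 + 49 = 41$)
$\left(q + D{\left(40 \right)}\right)^{2} = \left(41 - 4 \sqrt{40}\right)^{2} = \left(41 - 4 \cdot 2 \sqrt{10}\right)^{2} = \left(41 - 8 \sqrt{10}\right)^{2}$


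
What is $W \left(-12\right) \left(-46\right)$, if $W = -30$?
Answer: $-16560$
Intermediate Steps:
$W \left(-12\right) \left(-46\right) = \left(-30\right) \left(-12\right) \left(-46\right) = 360 \left(-46\right) = -16560$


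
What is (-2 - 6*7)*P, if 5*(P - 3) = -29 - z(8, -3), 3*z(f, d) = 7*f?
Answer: 4312/15 ≈ 287.47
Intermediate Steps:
z(f, d) = 7*f/3 (z(f, d) = (7*f)/3 = 7*f/3)
P = -98/15 (P = 3 + (-29 - 7*8/3)/5 = 3 + (-29 - 1*56/3)/5 = 3 + (-29 - 56/3)/5 = 3 + (⅕)*(-143/3) = 3 - 143/15 = -98/15 ≈ -6.5333)
(-2 - 6*7)*P = (-2 - 6*7)*(-98/15) = (-2 - 42)*(-98/15) = -44*(-98/15) = 4312/15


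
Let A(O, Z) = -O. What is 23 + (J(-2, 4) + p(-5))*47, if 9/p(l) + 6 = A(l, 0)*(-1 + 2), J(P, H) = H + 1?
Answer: -165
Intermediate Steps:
J(P, H) = 1 + H
p(l) = 9/(-6 - l) (p(l) = 9/(-6 + (-l)*(-1 + 2)) = 9/(-6 - l*1) = 9/(-6 - l))
23 + (J(-2, 4) + p(-5))*47 = 23 + ((1 + 4) - 9/(6 - 5))*47 = 23 + (5 - 9/1)*47 = 23 + (5 - 9*1)*47 = 23 + (5 - 9)*47 = 23 - 4*47 = 23 - 188 = -165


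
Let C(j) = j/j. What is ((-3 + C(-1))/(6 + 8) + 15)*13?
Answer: 1352/7 ≈ 193.14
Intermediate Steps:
C(j) = 1
((-3 + C(-1))/(6 + 8) + 15)*13 = ((-3 + 1)/(6 + 8) + 15)*13 = (-2/14 + 15)*13 = (-2*1/14 + 15)*13 = (-1/7 + 15)*13 = (104/7)*13 = 1352/7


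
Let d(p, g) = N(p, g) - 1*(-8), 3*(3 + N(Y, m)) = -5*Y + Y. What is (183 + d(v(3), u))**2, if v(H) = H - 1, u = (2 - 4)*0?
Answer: 309136/9 ≈ 34348.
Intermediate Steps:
u = 0 (u = -2*0 = 0)
v(H) = -1 + H
N(Y, m) = -3 - 4*Y/3 (N(Y, m) = -3 + (-5*Y + Y)/3 = -3 + (-4*Y)/3 = -3 - 4*Y/3)
d(p, g) = 5 - 4*p/3 (d(p, g) = (-3 - 4*p/3) - 1*(-8) = (-3 - 4*p/3) + 8 = 5 - 4*p/3)
(183 + d(v(3), u))**2 = (183 + (5 - 4*(-1 + 3)/3))**2 = (183 + (5 - 4/3*2))**2 = (183 + (5 - 8/3))**2 = (183 + 7/3)**2 = (556/3)**2 = 309136/9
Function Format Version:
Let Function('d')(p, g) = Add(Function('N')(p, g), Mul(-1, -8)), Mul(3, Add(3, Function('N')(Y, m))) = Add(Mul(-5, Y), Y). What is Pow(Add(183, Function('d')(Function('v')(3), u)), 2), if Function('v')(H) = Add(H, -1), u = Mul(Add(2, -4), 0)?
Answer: Rational(309136, 9) ≈ 34348.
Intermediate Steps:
u = 0 (u = Mul(-2, 0) = 0)
Function('v')(H) = Add(-1, H)
Function('N')(Y, m) = Add(-3, Mul(Rational(-4, 3), Y)) (Function('N')(Y, m) = Add(-3, Mul(Rational(1, 3), Add(Mul(-5, Y), Y))) = Add(-3, Mul(Rational(1, 3), Mul(-4, Y))) = Add(-3, Mul(Rational(-4, 3), Y)))
Function('d')(p, g) = Add(5, Mul(Rational(-4, 3), p)) (Function('d')(p, g) = Add(Add(-3, Mul(Rational(-4, 3), p)), Mul(-1, -8)) = Add(Add(-3, Mul(Rational(-4, 3), p)), 8) = Add(5, Mul(Rational(-4, 3), p)))
Pow(Add(183, Function('d')(Function('v')(3), u)), 2) = Pow(Add(183, Add(5, Mul(Rational(-4, 3), Add(-1, 3)))), 2) = Pow(Add(183, Add(5, Mul(Rational(-4, 3), 2))), 2) = Pow(Add(183, Add(5, Rational(-8, 3))), 2) = Pow(Add(183, Rational(7, 3)), 2) = Pow(Rational(556, 3), 2) = Rational(309136, 9)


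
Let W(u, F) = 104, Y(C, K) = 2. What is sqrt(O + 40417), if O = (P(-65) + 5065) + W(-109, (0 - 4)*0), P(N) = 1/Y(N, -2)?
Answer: sqrt(182346)/2 ≈ 213.51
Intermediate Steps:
P(N) = 1/2
O = 10339/2 (O = (1/2 + 5065) + 104 = 10131/2 + 104 = 10339/2 ≈ 5169.5)
sqrt(O + 40417) = sqrt(10339/2 + 40417) = sqrt(91173/2) = sqrt(182346)/2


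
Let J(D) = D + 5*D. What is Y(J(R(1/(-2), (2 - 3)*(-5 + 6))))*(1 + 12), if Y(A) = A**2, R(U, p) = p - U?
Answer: 117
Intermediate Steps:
J(D) = 6*D
Y(J(R(1/(-2), (2 - 3)*(-5 + 6))))*(1 + 12) = (6*((2 - 3)*(-5 + 6) - 1/(-2)))**2*(1 + 12) = (6*(-1*1 - 1*(-1/2)))**2*13 = (6*(-1 + 1/2))**2*13 = (6*(-1/2))**2*13 = (-3)**2*13 = 9*13 = 117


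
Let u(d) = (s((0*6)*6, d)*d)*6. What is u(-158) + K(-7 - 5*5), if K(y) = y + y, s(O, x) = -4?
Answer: 3728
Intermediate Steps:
u(d) = -24*d (u(d) = -4*d*6 = -24*d)
K(y) = 2*y
u(-158) + K(-7 - 5*5) = -24*(-158) + 2*(-7 - 5*5) = 3792 + 2*(-7 - 25) = 3792 + 2*(-32) = 3792 - 64 = 3728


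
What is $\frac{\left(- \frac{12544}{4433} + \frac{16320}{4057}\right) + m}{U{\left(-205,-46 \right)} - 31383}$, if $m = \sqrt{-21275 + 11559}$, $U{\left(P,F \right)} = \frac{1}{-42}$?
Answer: $- \frac{901133184}{23705374225247} - \frac{84 i \sqrt{2429}}{1318087} \approx -3.8014 \cdot 10^{-5} - 0.0031409 i$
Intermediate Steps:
$U{\left(P,F \right)} = - \frac{1}{42}$
$m = 2 i \sqrt{2429}$ ($m = \sqrt{-9716} = 2 i \sqrt{2429} \approx 98.57 i$)
$\frac{\left(- \frac{12544}{4433} + \frac{16320}{4057}\right) + m}{U{\left(-205,-46 \right)} - 31383} = \frac{\left(- \frac{12544}{4433} + \frac{16320}{4057}\right) + 2 i \sqrt{2429}}{- \frac{1}{42} - 31383} = \frac{\left(\left(-12544\right) \frac{1}{4433} + 16320 \cdot \frac{1}{4057}\right) + 2 i \sqrt{2429}}{- \frac{1318087}{42}} = \left(\left(- \frac{12544}{4433} + \frac{16320}{4057}\right) + 2 i \sqrt{2429}\right) \left(- \frac{42}{1318087}\right) = \left(\frac{21455552}{17984681} + 2 i \sqrt{2429}\right) \left(- \frac{42}{1318087}\right) = - \frac{901133184}{23705374225247} - \frac{84 i \sqrt{2429}}{1318087}$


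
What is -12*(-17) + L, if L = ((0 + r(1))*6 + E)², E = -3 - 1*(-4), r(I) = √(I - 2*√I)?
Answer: 169 + 12*I ≈ 169.0 + 12.0*I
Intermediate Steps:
E = 1 (E = -3 + 4 = 1)
L = (1 + 6*I)² (L = ((0 + √(1 - 2*√1))*6 + 1)² = ((0 + √(1 - 2*1))*6 + 1)² = ((0 + √(1 - 2))*6 + 1)² = ((0 + √(-1))*6 + 1)² = ((0 + I)*6 + 1)² = (I*6 + 1)² = (6*I + 1)² = (1 + 6*I)² ≈ -35.0 + 12.0*I)
-12*(-17) + L = -12*(-17) + (-35 + 12*I) = 204 + (-35 + 12*I) = 169 + 12*I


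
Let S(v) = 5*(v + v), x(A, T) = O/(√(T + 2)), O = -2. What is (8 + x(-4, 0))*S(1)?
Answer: 80 - 10*√2 ≈ 65.858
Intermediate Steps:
x(A, T) = -2/√(2 + T) (x(A, T) = -2/√(T + 2) = -2/√(2 + T))
S(v) = 10*v (S(v) = 5*(2*v) = 10*v)
(8 + x(-4, 0))*S(1) = (8 - 2/√(2 + 0))*(10*1) = (8 - √2)*10 = 80 - 10*√2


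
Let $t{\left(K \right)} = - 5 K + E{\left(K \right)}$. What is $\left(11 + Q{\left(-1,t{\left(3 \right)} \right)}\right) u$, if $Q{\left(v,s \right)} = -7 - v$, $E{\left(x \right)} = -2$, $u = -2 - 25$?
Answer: $-135$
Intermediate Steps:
$u = -27$
$t{\left(K \right)} = -2 - 5 K$ ($t{\left(K \right)} = - 5 K - 2 = -2 - 5 K$)
$\left(11 + Q{\left(-1,t{\left(3 \right)} \right)}\right) u = \left(11 - 6\right) \left(-27\right) = 5 \left(-27\right) = -135$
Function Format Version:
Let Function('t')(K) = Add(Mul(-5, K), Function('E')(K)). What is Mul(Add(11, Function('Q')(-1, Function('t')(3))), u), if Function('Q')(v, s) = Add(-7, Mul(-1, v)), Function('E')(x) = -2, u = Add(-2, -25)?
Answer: -135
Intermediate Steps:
u = -27
Function('t')(K) = Add(-2, Mul(-5, K)) (Function('t')(K) = Add(Mul(-5, K), -2) = Add(-2, Mul(-5, K)))
Mul(Add(11, Function('Q')(-1, Function('t')(3))), u) = Mul(Add(11, Add(-7, Mul(-1, -1))), -27) = Mul(Add(11, Add(-7, 1)), -27) = Mul(Add(11, -6), -27) = Mul(5, -27) = -135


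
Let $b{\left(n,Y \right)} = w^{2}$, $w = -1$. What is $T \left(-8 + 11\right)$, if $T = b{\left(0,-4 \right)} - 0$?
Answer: $3$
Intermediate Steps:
$b{\left(n,Y \right)} = 1$ ($b{\left(n,Y \right)} = \left(-1\right)^{2} = 1$)
$T = 1$ ($T = 1 - 0 = 1 + 0 = 1$)
$T \left(-8 + 11\right) = 1 \left(-8 + 11\right) = 1 \cdot 3 = 3$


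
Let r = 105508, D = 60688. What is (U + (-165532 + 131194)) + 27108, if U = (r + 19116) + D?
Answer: 178082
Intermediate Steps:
U = 185312 (U = (105508 + 19116) + 60688 = 124624 + 60688 = 185312)
(U + (-165532 + 131194)) + 27108 = (185312 + (-165532 + 131194)) + 27108 = (185312 - 34338) + 27108 = 150974 + 27108 = 178082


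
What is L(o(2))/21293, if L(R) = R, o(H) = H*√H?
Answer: 2*√2/21293 ≈ 0.00013283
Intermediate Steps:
o(H) = H^(3/2)
L(o(2))/21293 = 2^(3/2)/21293 = (2*√2)*(1/21293) = 2*√2/21293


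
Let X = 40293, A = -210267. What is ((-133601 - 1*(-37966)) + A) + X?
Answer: -265609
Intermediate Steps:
((-133601 - 1*(-37966)) + A) + X = ((-133601 - 1*(-37966)) - 210267) + 40293 = ((-133601 + 37966) - 210267) + 40293 = (-95635 - 210267) + 40293 = -305902 + 40293 = -265609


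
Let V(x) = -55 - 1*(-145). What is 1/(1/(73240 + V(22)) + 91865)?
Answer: 73330/6736460451 ≈ 1.0886e-5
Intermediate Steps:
V(x) = 90 (V(x) = -55 + 145 = 90)
1/(1/(73240 + V(22)) + 91865) = 1/(1/(73240 + 90) + 91865) = 1/(1/73330 + 91865) = 1/(6736460451/73330) = 73330/6736460451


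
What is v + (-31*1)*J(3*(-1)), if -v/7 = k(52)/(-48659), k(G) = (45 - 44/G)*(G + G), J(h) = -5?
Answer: 7574289/48659 ≈ 155.66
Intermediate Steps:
k(G) = 2*G*(45 - 44/G) (k(G) = (45 - 44/G)*(2*G) = 2*G*(45 - 44/G))
v = 32144/48659 (v = -7*(-88 + 90*52)/(-48659) = -7*(-88 + 4680)*(-1)/48659 = -32144*(-1)/48659 = -7*(-4592/48659) = 32144/48659 ≈ 0.66060)
v + (-31*1)*J(3*(-1)) = 32144/48659 - 31*1*(-5) = 32144/48659 - 31*(-5) = 32144/48659 + 155 = 7574289/48659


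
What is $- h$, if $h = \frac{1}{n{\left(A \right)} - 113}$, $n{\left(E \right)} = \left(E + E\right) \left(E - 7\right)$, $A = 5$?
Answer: $\frac{1}{133} \approx 0.0075188$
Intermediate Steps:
$n{\left(E \right)} = 2 E \left(-7 + E\right)$
$h = - \frac{1}{133}$ ($h = \frac{1}{2 \cdot 5 \left(-7 + 5\right) - 113} = \frac{1}{2 \cdot 5 \left(-2\right) - 113} = \frac{1}{-20 - 113} = \frac{1}{-133} = - \frac{1}{133} \approx -0.0075188$)
$- h = \left(-1\right) \left(- \frac{1}{133}\right) = \frac{1}{133}$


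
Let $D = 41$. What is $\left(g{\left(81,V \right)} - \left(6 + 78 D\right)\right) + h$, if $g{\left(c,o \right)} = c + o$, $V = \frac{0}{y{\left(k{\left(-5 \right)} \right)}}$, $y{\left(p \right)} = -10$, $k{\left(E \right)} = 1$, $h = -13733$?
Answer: $-16856$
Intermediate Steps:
$V = 0$ ($V = \frac{0}{-10} = 0 \left(- \frac{1}{10}\right) = 0$)
$\left(g{\left(81,V \right)} - \left(6 + 78 D\right)\right) + h = \left(\left(81 + 0\right) - 3204\right) - 13733 = \left(81 - 3204\right) - 13733 = -3123 - 13733 = -16856$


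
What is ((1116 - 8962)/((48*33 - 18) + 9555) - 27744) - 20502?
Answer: -536551612/11121 ≈ -48247.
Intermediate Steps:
((1116 - 8962)/((48*33 - 18) + 9555) - 27744) - 20502 = (-7846/((1584 - 18) + 9555) - 27744) - 20502 = (-7846/(1566 + 9555) - 27744) - 20502 = (-7846/11121 - 27744) - 20502 = -308548870/11121 - 20502 = -536551612/11121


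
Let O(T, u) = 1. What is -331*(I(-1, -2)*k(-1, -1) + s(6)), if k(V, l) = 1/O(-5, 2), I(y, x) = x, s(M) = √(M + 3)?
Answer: -331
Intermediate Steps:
s(M) = √(3 + M)
k(V, l) = 1 (k(V, l) = 1/1 = 1)
-331*(I(-1, -2)*k(-1, -1) + s(6)) = -331*(-2*1 + √(3 + 6)) = -331*(-2 + √9) = -331*(-2 + 3) = -331*1 = -331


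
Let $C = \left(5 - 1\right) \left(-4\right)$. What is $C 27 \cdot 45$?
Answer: $-19440$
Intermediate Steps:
$C = -16$ ($C = 4 \left(-4\right) = -16$)
$C 27 \cdot 45 = \left(-16\right) 27 \cdot 45 = \left(-432\right) 45 = -19440$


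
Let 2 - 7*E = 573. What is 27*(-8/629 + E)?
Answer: -9698805/4403 ≈ -2202.8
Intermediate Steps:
E = -571/7 (E = 2/7 - 1/7*573 = 2/7 - 573/7 = -571/7 ≈ -81.571)
27*(-8/629 + E) = 27*(-8/629 - 571/7) = 27*(-359215/4403) = -9698805/4403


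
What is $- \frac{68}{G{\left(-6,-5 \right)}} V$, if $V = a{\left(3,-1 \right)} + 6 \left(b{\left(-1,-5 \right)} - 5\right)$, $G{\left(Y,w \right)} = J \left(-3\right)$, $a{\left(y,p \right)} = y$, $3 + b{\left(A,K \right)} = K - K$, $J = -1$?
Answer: $1020$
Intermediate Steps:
$b{\left(A,K \right)} = -3$ ($b{\left(A,K \right)} = -3 + \left(K - K\right) = -3 + 0 = -3$)
$G{\left(Y,w \right)} = 3$ ($G{\left(Y,w \right)} = \left(-1\right) \left(-3\right) = 3$)
$V = -45$ ($V = 3 + 6 \left(-3 - 5\right) = 3 + 6 \left(-8\right) = 3 - 48 = -45$)
$- \frac{68}{G{\left(-6,-5 \right)}} V = - \frac{68}{3} \left(-45\right) = \left(-68\right) \frac{1}{3} \left(-45\right) = \left(- \frac{68}{3}\right) \left(-45\right) = 1020$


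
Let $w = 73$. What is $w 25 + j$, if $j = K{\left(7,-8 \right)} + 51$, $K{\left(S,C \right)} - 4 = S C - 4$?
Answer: $1820$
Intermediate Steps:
$K{\left(S,C \right)} = C S$ ($K{\left(S,C \right)} = 4 + \left(S C - 4\right) = 4 + \left(C S - 4\right) = 4 + \left(-4 + C S\right) = C S$)
$j = -5$ ($j = \left(-8\right) 7 + 51 = -56 + 51 = -5$)
$w 25 + j = 73 \cdot 25 - 5 = 1825 - 5 = 1820$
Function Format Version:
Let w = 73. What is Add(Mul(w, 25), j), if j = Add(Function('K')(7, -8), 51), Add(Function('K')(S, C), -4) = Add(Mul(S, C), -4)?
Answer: 1820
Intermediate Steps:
Function('K')(S, C) = Mul(C, S) (Function('K')(S, C) = Add(4, Add(Mul(S, C), -4)) = Add(4, Add(Mul(C, S), -4)) = Add(4, Add(-4, Mul(C, S))) = Mul(C, S))
j = -5 (j = Add(Mul(-8, 7), 51) = Add(-56, 51) = -5)
Add(Mul(w, 25), j) = Add(Mul(73, 25), -5) = Add(1825, -5) = 1820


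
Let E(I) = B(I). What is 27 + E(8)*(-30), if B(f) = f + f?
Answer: -453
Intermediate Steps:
B(f) = 2*f
E(I) = 2*I
27 + E(8)*(-30) = 27 + (2*8)*(-30) = 27 + 16*(-30) = 27 - 480 = -453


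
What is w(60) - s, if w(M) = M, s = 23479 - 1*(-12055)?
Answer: -35474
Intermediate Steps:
s = 35534 (s = 23479 + 12055 = 35534)
w(60) - s = 60 - 1*35534 = 60 - 35534 = -35474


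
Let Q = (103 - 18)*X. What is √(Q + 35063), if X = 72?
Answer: √41183 ≈ 202.94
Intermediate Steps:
Q = 6120 (Q = (103 - 18)*72 = 85*72 = 6120)
√(Q + 35063) = √(6120 + 35063) = √41183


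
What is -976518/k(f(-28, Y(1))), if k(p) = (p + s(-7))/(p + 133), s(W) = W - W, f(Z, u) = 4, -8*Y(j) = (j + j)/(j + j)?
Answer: -66891483/2 ≈ -3.3446e+7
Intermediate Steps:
Y(j) = -⅛ (Y(j) = -(j + j)/(8*(j + j)) = -2*j/(8*(2*j)) = -2*j*1/(2*j)/8 = -⅛*1 = -⅛)
s(W) = 0
k(p) = p/(133 + p) (k(p) = (p + 0)/(p + 133) = p/(133 + p))
-976518/k(f(-28, Y(1))) = -976518/(4/(133 + 4)) = -976518/(4/137) = -976518/(4*(1/137)) = -976518/4/137 = -976518*137/4 = -66891483/2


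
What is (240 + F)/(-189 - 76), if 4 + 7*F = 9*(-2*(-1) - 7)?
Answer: -233/265 ≈ -0.87925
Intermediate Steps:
F = -7 (F = -4/7 + (9*(-2*(-1) - 7))/7 = -4/7 + (9*(2 - 7))/7 = -4/7 + (9*(-5))/7 = -4/7 + (⅐)*(-45) = -4/7 - 45/7 = -7)
(240 + F)/(-189 - 76) = (240 - 7)/(-189 - 76) = 233/(-265) = 233*(-1/265) = -233/265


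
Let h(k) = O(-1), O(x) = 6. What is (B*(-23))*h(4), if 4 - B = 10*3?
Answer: 3588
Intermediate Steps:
h(k) = 6
B = -26 (B = 4 - 10*3 = 4 - 1*30 = 4 - 30 = -26)
(B*(-23))*h(4) = -26*(-23)*6 = 598*6 = 3588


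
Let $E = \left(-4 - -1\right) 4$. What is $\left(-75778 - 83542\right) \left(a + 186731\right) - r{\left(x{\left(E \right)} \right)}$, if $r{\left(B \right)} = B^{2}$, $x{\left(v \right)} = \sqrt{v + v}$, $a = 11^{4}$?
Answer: $-32082587016$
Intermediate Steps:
$a = 14641$
$E = -12$ ($E = \left(-4 + 1\right) 4 = \left(-3\right) 4 = -12$)
$x{\left(v \right)} = \sqrt{2} \sqrt{v}$ ($x{\left(v \right)} = \sqrt{2 v} = \sqrt{2} \sqrt{v}$)
$\left(-75778 - 83542\right) \left(a + 186731\right) - r{\left(x{\left(E \right)} \right)} = \left(-75778 - 83542\right) \left(14641 + 186731\right) - \left(\sqrt{2} \sqrt{-12}\right)^{2} = \left(-159320\right) 201372 - \left(\sqrt{2} \cdot 2 i \sqrt{3}\right)^{2} = -32082587040 - \left(2 i \sqrt{6}\right)^{2} = -32082587040 - -24 = -32082587040 + 24 = -32082587016$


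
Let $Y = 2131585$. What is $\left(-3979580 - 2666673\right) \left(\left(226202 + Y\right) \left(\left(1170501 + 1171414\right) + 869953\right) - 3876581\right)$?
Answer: $-50331387673824712355$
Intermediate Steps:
$\left(-3979580 - 2666673\right) \left(\left(226202 + Y\right) \left(\left(1170501 + 1171414\right) + 869953\right) - 3876581\right) = \left(-3979580 - 2666673\right) \left(\left(226202 + 2131585\right) \left(\left(1170501 + 1171414\right) + 869953\right) - 3876581\right) = - 6646253 \left(2357787 \left(2341915 + 869953\right) - 3876581\right) = - 6646253 \left(2357787 \cdot 3211868 - 3876581\right) = - 6646253 \left(7572900616116 - 3876581\right) = \left(-6646253\right) 7572896739535 = -50331387673824712355$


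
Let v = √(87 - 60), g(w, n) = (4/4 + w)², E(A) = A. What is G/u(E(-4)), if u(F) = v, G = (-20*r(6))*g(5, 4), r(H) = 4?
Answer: -320*√3 ≈ -554.26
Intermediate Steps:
g(w, n) = (1 + w)² (g(w, n) = (4*(¼) + w)² = (1 + w)²)
G = -2880 (G = (-20*4)*(1 + 5)² = -80*6² = -80*36 = -2880)
v = 3*√3 (v = √27 = 3*√3 ≈ 5.1962)
u(F) = 3*√3
G/u(E(-4)) = -2880*√3/9 = -320*√3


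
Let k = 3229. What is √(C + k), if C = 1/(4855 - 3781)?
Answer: √3724575078/1074 ≈ 56.824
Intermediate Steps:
C = 1/1074 ≈ 0.00093110
√(C + k) = √(1/1074 + 3229) = √(3467947/1074) = √3724575078/1074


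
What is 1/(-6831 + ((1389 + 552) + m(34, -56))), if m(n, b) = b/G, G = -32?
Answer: -4/19553 ≈ -0.00020457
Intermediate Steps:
m(n, b) = -b/32 (m(n, b) = b/(-32) = b*(-1/32) = -b/32)
1/(-6831 + ((1389 + 552) + m(34, -56))) = 1/(-6831 + ((1389 + 552) - 1/32*(-56))) = 1/(-6831 + (1941 + 7/4)) = 1/(-6831 + 7771/4) = 1/(-19553/4) = -4/19553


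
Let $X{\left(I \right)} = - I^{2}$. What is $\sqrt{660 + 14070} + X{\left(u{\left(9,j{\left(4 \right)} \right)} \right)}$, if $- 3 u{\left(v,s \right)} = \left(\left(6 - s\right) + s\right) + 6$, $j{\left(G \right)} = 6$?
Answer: $-16 + \sqrt{14730} \approx 105.37$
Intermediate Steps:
$u{\left(v,s \right)} = -4$ ($u{\left(v,s \right)} = - \frac{\left(\left(6 - s\right) + s\right) + 6}{3} = - \frac{6 + 6}{3} = \left(- \frac{1}{3}\right) 12 = -4$)
$\sqrt{660 + 14070} + X{\left(u{\left(9,j{\left(4 \right)} \right)} \right)} = \sqrt{660 + 14070} - \left(-4\right)^{2} = \sqrt{14730} - 16 = -16 + \sqrt{14730}$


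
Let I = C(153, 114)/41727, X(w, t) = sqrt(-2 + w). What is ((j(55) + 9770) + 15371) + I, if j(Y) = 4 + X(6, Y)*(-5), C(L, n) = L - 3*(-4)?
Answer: 349602770/13909 ≈ 25135.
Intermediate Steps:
C(L, n) = 12 + L (C(L, n) = L + 12 = 12 + L)
j(Y) = -6 (j(Y) = 4 + sqrt(-2 + 6)*(-5) = 4 + sqrt(4)*(-5) = 4 + 2*(-5) = 4 - 10 = -6)
I = 55/13909 (I = (12 + 153)/41727 = 165*(1/41727) = 55/13909 ≈ 0.0039543)
((j(55) + 9770) + 15371) + I = ((-6 + 9770) + 15371) + 55/13909 = (9764 + 15371) + 55/13909 = 25135 + 55/13909 = 349602770/13909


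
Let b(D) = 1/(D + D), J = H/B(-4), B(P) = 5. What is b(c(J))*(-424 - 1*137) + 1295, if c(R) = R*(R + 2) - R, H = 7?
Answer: 67845/56 ≈ 1211.5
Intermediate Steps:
J = 7/5 ≈ 1.4000
c(R) = -R + R*(2 + R) (c(R) = R*(2 + R) - R = -R + R*(2 + R))
b(D) = 1/(2*D)
b(c(J))*(-424 - 1*137) + 1295 = (1/(2*((7*(1 + 7/5)/5))))*(-424 - 1*137) + 1295 = (1/(2*(((7/5)*(12/5)))))*(-424 - 137) + 1295 = (1/(2*(84/25)))*(-561) + 1295 = ((½)*(25/84))*(-561) + 1295 = (25/168)*(-561) + 1295 = -4675/56 + 1295 = 67845/56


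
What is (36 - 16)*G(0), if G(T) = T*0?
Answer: 0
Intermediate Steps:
G(T) = 0
(36 - 16)*G(0) = (36 - 16)*0 = 20*0 = 0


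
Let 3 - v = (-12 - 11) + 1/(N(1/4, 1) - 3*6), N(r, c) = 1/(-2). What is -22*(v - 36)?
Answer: 8096/37 ≈ 218.81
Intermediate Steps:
N(r, c) = -1/2
v = 964/37 (v = 3 - ((-12 - 11) + 1/(-1/2 - 3*6)) = 3 - (-23 + 1/(-1/2 - 18)) = 3 - (-23 + 1/(-37/2)) = 3 - (-23 - 2/37) = 3 - 1*(-853/37) = 3 + 853/37 = 964/37 ≈ 26.054)
-22*(v - 36) = -22*(964/37 - 36) = -22*(-368/37) = 8096/37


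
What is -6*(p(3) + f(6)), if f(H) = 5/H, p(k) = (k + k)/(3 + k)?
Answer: -11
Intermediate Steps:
p(k) = 2*k/(3 + k) (p(k) = (2*k)/(3 + k) = 2*k/(3 + k))
-6*(p(3) + f(6)) = -6*(2*3/(3 + 3) + 5/6) = -6*(2*3/6 + 5*(1/6)) = -6*(2*3*(1/6) + 5/6) = -6*(1 + 5/6) = -6*11/6 = -11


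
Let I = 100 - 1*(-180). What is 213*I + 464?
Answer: 60104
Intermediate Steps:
I = 280 (I = 100 + 180 = 280)
213*I + 464 = 213*280 + 464 = 59640 + 464 = 60104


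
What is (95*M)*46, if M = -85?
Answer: -371450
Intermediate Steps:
(95*M)*46 = (95*(-85))*46 = -8075*46 = -371450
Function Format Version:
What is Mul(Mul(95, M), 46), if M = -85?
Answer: -371450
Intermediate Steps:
Mul(Mul(95, M), 46) = Mul(Mul(95, -85), 46) = Mul(-8075, 46) = -371450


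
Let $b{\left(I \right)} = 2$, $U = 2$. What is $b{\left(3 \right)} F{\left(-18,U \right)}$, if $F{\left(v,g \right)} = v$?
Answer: $-36$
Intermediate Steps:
$b{\left(3 \right)} F{\left(-18,U \right)} = 2 \left(-18\right) = -36$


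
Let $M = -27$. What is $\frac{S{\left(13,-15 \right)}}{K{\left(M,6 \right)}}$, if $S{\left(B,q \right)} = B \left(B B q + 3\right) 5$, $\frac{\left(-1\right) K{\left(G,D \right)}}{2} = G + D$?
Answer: $- \frac{27430}{7} \approx -3918.6$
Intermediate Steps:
$K{\left(G,D \right)} = - 2 D - 2 G$ ($K{\left(G,D \right)} = - 2 \left(G + D\right) = - 2 \left(D + G\right) = - 2 D - 2 G$)
$S{\left(B,q \right)} = 5 B \left(3 + q B^{2}\right)$ ($S{\left(B,q \right)} = B \left(B^{2} q + 3\right) 5 = B \left(q B^{2} + 3\right) 5 = B \left(3 + q B^{2}\right) 5 = 5 B \left(3 + q B^{2}\right)$)
$\frac{S{\left(13,-15 \right)}}{K{\left(M,6 \right)}} = \frac{5 \cdot 13 \left(3 - 15 \cdot 13^{2}\right)}{\left(-2\right) 6 - -54} = \frac{5 \cdot 13 \left(3 - 2535\right)}{-12 + 54} = \frac{5 \cdot 13 \left(3 - 2535\right)}{42} = 5 \cdot 13 \left(-2532\right) \frac{1}{42} = \left(-164580\right) \frac{1}{42} = - \frac{27430}{7}$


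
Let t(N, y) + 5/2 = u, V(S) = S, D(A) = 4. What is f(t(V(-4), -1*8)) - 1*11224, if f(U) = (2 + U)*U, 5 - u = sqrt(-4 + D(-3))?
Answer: -44851/4 ≈ -11213.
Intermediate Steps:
u = 5 (u = 5 - sqrt(-4 + 4) = 5 - sqrt(0) = 5 - 1*0 = 5 + 0 = 5)
t(N, y) = 5/2 (t(N, y) = -5/2 + 5 = 5/2)
f(U) = U*(2 + U)
f(t(V(-4), -1*8)) - 1*11224 = 5*(2 + 5/2)/2 - 1*11224 = (5/2)*(9/2) - 11224 = 45/4 - 11224 = -44851/4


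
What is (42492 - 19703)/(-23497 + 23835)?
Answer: 1753/26 ≈ 67.423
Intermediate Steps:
(42492 - 19703)/(-23497 + 23835) = 22789/338 = 22789*(1/338) = 1753/26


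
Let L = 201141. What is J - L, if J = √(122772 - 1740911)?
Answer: -201141 + I*√1618139 ≈ -2.0114e+5 + 1272.1*I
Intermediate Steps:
J = I*√1618139 (J = √(-1618139) = I*√1618139 ≈ 1272.1*I)
J - L = I*√1618139 - 1*201141 = I*√1618139 - 201141 = -201141 + I*√1618139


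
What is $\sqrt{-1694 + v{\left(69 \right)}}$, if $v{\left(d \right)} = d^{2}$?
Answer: $\sqrt{3067} \approx 55.38$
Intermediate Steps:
$\sqrt{-1694 + v{\left(69 \right)}} = \sqrt{-1694 + 69^{2}} = \sqrt{-1694 + 4761} = \sqrt{3067}$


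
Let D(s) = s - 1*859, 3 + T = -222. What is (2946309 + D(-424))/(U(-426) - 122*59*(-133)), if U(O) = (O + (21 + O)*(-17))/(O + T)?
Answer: 639070642/207739325 ≈ 3.0763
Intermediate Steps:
T = -225 (T = -3 - 222 = -225)
U(O) = (-357 - 16*O)/(-225 + O) (U(O) = (O + (21 + O)*(-17))/(O - 225) = (O + (-357 - 17*O))/(-225 + O) = (-357 - 16*O)/(-225 + O))
D(s) = -859 + s (D(s) = s - 859 = -859 + s)
(2946309 + D(-424))/(U(-426) - 122*59*(-133)) = (2946309 + (-859 - 424))/((-357 - 16*(-426))/(-225 - 426) - 122*59*(-133)) = (2946309 - 1283)/((-357 + 6816)/(-651) - 7198*(-133)) = 2945026/(-1/651*6459 + 957334) = 2945026/(-2153/217 + 957334) = 2945026/(207739325/217) = 2945026*(217/207739325) = 639070642/207739325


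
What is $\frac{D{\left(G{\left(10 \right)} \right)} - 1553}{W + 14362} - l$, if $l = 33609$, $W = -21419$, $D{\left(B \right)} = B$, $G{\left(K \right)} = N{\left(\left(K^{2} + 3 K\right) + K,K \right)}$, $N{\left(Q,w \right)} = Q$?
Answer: $- \frac{237177300}{7057} \approx -33609.0$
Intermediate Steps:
$G{\left(K \right)} = K^{2} + 4 K$ ($G{\left(K \right)} = \left(K^{2} + 3 K\right) + K = K^{2} + 4 K$)
$\frac{D{\left(G{\left(10 \right)} \right)} - 1553}{W + 14362} - l = \frac{10 \left(4 + 10\right) - 1553}{-21419 + 14362} - 33609 = \frac{10 \cdot 14 - 1553}{-7057} - 33609 = \left(140 - 1553\right) \left(- \frac{1}{7057}\right) - 33609 = \left(-1413\right) \left(- \frac{1}{7057}\right) - 33609 = \frac{1413}{7057} - 33609 = - \frac{237177300}{7057}$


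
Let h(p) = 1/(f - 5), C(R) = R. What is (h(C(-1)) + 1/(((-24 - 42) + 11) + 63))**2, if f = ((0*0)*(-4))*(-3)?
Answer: 9/1600 ≈ 0.0056250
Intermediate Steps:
f = 0 (f = (0*(-4))*(-3) = 0*(-3) = 0)
h(p) = -1/5 (h(p) = 1/(0 - 5) = 1/(-5) = -1/5)
(h(C(-1)) + 1/(((-24 - 42) + 11) + 63))**2 = (-1/5 + 1/(((-24 - 42) + 11) + 63))**2 = (-1/5 + 1/((-66 + 11) + 63))**2 = (-1/5 + 1/(-55 + 63))**2 = (-1/5 + 1/8)**2 = (-3/40)**2 = 9/1600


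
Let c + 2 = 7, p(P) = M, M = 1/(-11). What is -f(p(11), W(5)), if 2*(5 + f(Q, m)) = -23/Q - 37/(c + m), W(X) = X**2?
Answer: -7253/60 ≈ -120.88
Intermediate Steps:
M = -1/11 ≈ -0.090909
p(P) = -1/11
c = 5 (c = -2 + 7 = 5)
f(Q, m) = -5 - 37/(2*(5 + m)) - 23/(2*Q) (f(Q, m) = -5 + (-23/Q - 37/(5 + m))/2 = -5 + (-37/(5 + m) - 23/Q)/2 = -5 + (-37/(2*(5 + m)) - 23/(2*Q)) = -5 - 37/(2*(5 + m)) - 23/(2*Q))
-f(p(11), W(5)) = -(-115 - 87*(-1/11) - 23*5**2 - 10*(-1/11)*5**2)/(2*(-1/11)*(5 + 5**2)) = -(-11)*(-115 + 87/11 - 23*25 - 10*(-1/11)*25)/(2*(5 + 25)) = -(-11)*(-115 + 87/11 - 575 + 250/11)/(2*30) = -(-11)*(-7253)/(2*30*11) = -1*7253/60 = -7253/60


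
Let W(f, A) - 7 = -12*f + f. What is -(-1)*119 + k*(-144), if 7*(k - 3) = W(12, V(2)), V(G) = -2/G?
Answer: 15809/7 ≈ 2258.4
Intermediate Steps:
W(f, A) = 7 - 11*f (W(f, A) = 7 + (-12*f + f) = 7 - 11*f)
k = -104/7 (k = 3 + (7 - 11*12)/7 = 3 + (7 - 132)/7 = 3 + (1/7)*(-125) = 3 - 125/7 = -104/7 ≈ -14.857)
-(-1)*119 + k*(-144) = -(-1)*119 - 104/7*(-144) = -1*(-119) + 14976/7 = 119 + 14976/7 = 15809/7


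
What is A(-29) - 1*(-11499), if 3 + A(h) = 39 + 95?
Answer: 11630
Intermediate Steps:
A(h) = 131 (A(h) = -3 + (39 + 95) = -3 + 134 = 131)
A(-29) - 1*(-11499) = 131 - 1*(-11499) = 131 + 11499 = 11630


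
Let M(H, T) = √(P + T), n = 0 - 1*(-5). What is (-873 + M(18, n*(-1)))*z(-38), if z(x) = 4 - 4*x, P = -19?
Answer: -136188 + 312*I*√6 ≈ -1.3619e+5 + 764.24*I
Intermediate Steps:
n = 5 (n = 0 + 5 = 5)
M(H, T) = √(-19 + T)
(-873 + M(18, n*(-1)))*z(-38) = (-873 + √(-19 + 5*(-1)))*(4 - 4*(-38)) = (-873 + √(-19 - 5))*(4 + 152) = (-873 + √(-24))*156 = (-873 + 2*I*√6)*156 = -136188 + 312*I*√6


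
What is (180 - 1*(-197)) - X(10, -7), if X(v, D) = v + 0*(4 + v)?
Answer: 367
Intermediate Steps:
X(v, D) = v (X(v, D) = v + 0 = v)
(180 - 1*(-197)) - X(10, -7) = (180 - 1*(-197)) - 1*10 = (180 + 197) - 10 = 377 - 10 = 367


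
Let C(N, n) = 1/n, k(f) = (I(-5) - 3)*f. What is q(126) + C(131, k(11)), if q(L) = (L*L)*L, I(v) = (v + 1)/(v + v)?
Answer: 286053763/143 ≈ 2.0004e+6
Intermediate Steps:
I(v) = (1 + v)/(2*v) (I(v) = (1 + v)/((2*v)) = (1 + v)*(1/(2*v)) = (1 + v)/(2*v))
q(L) = L**3 (q(L) = L**2*L = L**3)
k(f) = -13*f/5 (k(f) = ((1/2)*(1 - 5)/(-5) - 3)*f = ((1/2)*(-1/5)*(-4) - 3)*f = (2/5 - 3)*f = -13*f/5)
q(126) + C(131, k(11)) = 126**3 + 1/(-13/5*11) = 2000376 + 1/(-143/5) = 2000376 - 5/143 = 286053763/143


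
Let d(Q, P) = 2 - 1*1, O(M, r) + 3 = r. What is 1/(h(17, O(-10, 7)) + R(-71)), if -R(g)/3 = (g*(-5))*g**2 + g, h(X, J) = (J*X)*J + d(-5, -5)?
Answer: -1/5368179 ≈ -1.8628e-7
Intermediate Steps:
O(M, r) = -3 + r
d(Q, P) = 1 (d(Q, P) = 2 - 1 = 1)
h(X, J) = 1 + X*J**2 (h(X, J) = (J*X)*J + 1 = X*J**2 + 1 = 1 + X*J**2)
R(g) = -3*g + 15*g**3 (R(g) = -3*((g*(-5))*g**2 + g) = -3*((-5*g)*g**2 + g) = -3*(-5*g**3 + g) = -3*(g - 5*g**3) = -3*g + 15*g**3)
1/(h(17, O(-10, 7)) + R(-71)) = 1/((1 + 17*(-3 + 7)**2) + (-3*(-71) + 15*(-71)**3)) = 1/((1 + 17*4**2) + (213 + 15*(-357911))) = 1/((1 + 17*16) + (213 - 5368665)) = 1/((1 + 272) - 5368452) = 1/(273 - 5368452) = 1/(-5368179) = -1/5368179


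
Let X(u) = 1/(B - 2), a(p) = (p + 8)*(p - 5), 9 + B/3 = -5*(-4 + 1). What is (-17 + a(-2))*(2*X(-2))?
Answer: -59/8 ≈ -7.3750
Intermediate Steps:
B = 18 (B = -27 + 3*(-5*(-4 + 1)) = -27 + 3*(-5*(-3)) = -27 + 3*15 = -27 + 45 = 18)
a(p) = (-5 + p)*(8 + p) (a(p) = (8 + p)*(-5 + p) = (-5 + p)*(8 + p))
X(u) = 1/16 (X(u) = 1/(18 - 2) = 1/16)
(-17 + a(-2))*(2*X(-2)) = (-17 + (-40 + (-2)² + 3*(-2)))*(2*(1/16)) = (-17 + (-40 + 4 - 6))*(⅛) = (-17 - 42)*(⅛) = -59*⅛ = -59/8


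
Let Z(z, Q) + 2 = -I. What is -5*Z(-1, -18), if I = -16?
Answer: -70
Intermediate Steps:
Z(z, Q) = 14 (Z(z, Q) = -2 - 1*(-16) = -2 + 16 = 14)
-5*Z(-1, -18) = -5*14 = -70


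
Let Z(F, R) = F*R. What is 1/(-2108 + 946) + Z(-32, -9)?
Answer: 334655/1162 ≈ 288.00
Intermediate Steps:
1/(-2108 + 946) + Z(-32, -9) = 1/(-2108 + 946) - 32*(-9) = 1/(-1162) + 288 = -1/1162 + 288 = 334655/1162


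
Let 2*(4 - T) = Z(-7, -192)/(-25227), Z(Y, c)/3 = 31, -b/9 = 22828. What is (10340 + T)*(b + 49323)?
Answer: -9053682509189/5606 ≈ -1.6150e+9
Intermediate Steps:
b = -205452 (b = -9*22828 = -205452)
Z(Y, c) = 93 (Z(Y, c) = 3*31 = 93)
T = 67303/16818 (T = 4 - 93/(2*(-25227)) = 4 - 93*(-1)/(2*25227) = 4 - 1/2*(-31/8409) = 4 + 31/16818 = 67303/16818 ≈ 4.0018)
(10340 + T)*(b + 49323) = (10340 + 67303/16818)*(-205452 + 49323) = (173965423/16818)*(-156129) = -9053682509189/5606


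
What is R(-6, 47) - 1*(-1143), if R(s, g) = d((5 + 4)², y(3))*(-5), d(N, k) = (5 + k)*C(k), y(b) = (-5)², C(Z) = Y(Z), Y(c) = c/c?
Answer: 993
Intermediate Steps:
Y(c) = 1
C(Z) = 1
y(b) = 25
d(N, k) = 5 + k (d(N, k) = (5 + k)*1 = 5 + k)
R(s, g) = -150 (R(s, g) = (5 + 25)*(-5) = 30*(-5) = -150)
R(-6, 47) - 1*(-1143) = -150 - 1*(-1143) = -150 + 1143 = 993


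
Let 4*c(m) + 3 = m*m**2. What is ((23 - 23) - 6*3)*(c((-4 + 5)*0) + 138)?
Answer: -4941/2 ≈ -2470.5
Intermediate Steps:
c(m) = -3/4 + m**3/4 (c(m) = -3/4 + (m*m**2)/4 = -3/4 + m**3/4)
((23 - 23) - 6*3)*(c((-4 + 5)*0) + 138) = ((23 - 23) - 6*3)*((-3/4 + ((-4 + 5)*0)**3/4) + 138) = (0 - 18)*((-3/4 + (1*0)**3/4) + 138) = -18*((-3/4 + (1/4)*0**3) + 138) = -18*((-3/4 + (1/4)*0) + 138) = -18*((-3/4 + 0) + 138) = -18*(-3/4 + 138) = -18*549/4 = -4941/2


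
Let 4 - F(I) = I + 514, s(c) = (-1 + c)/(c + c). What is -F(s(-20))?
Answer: 20421/40 ≈ 510.52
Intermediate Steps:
s(c) = (-1 + c)/(2*c) (s(c) = (-1 + c)/((2*c)) = (-1 + c)*(1/(2*c)) = (-1 + c)/(2*c))
F(I) = -510 - I (F(I) = 4 - (I + 514) = 4 - (514 + I) = 4 + (-514 - I) = -510 - I)
-F(s(-20)) = -(-510 - (-1 - 20)/(2*(-20))) = -(-510 - (-1)*(-21)/(2*20)) = -(-510 - 1*21/40) = -(-510 - 21/40) = -1*(-20421/40) = 20421/40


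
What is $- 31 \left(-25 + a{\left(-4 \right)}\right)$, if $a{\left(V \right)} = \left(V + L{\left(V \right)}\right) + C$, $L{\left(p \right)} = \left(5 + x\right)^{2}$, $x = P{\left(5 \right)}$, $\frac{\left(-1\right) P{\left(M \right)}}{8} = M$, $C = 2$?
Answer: $-37138$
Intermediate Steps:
$P{\left(M \right)} = - 8 M$
$x = -40$ ($x = \left(-8\right) 5 = -40$)
$L{\left(p \right)} = 1225$ ($L{\left(p \right)} = \left(5 - 40\right)^{2} = \left(-35\right)^{2} = 1225$)
$a{\left(V \right)} = 1227 + V$ ($a{\left(V \right)} = \left(V + 1225\right) + 2 = \left(1225 + V\right) + 2 = 1227 + V$)
$- 31 \left(-25 + a{\left(-4 \right)}\right) = - 31 \left(-25 + \left(1227 - 4\right)\right) = - 31 \left(-25 + 1223\right) = \left(-31\right) 1198 = -37138$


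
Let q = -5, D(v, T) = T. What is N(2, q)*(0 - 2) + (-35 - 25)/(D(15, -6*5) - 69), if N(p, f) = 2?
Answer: -112/33 ≈ -3.3939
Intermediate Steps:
N(2, q)*(0 - 2) + (-35 - 25)/(D(15, -6*5) - 69) = 2*(0 - 2) + (-35 - 25)/(-6*5 - 69) = 2*(-2) - 60/(-30 - 69) = -4 - 60/(-99) = -4 - 60*(-1/99) = -4 + 20/33 = -112/33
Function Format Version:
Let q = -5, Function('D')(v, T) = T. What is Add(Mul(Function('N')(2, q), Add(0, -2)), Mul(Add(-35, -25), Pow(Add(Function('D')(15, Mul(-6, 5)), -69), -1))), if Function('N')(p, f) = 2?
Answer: Rational(-112, 33) ≈ -3.3939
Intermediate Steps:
Add(Mul(Function('N')(2, q), Add(0, -2)), Mul(Add(-35, -25), Pow(Add(Function('D')(15, Mul(-6, 5)), -69), -1))) = Add(Mul(2, Add(0, -2)), Mul(Add(-35, -25), Pow(Add(Mul(-6, 5), -69), -1))) = Add(Mul(2, -2), Mul(-60, Pow(Add(-30, -69), -1))) = Add(-4, Mul(-60, Pow(-99, -1))) = Add(-4, Mul(-60, Rational(-1, 99))) = Add(-4, Rational(20, 33)) = Rational(-112, 33)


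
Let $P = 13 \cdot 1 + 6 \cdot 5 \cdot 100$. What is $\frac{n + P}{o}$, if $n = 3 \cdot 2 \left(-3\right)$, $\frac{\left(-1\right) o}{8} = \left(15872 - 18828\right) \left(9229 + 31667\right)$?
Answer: $\frac{2995}{967108608} \approx 3.0969 \cdot 10^{-6}$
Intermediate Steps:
$o = 967108608$ ($o = - 8 \left(15872 - 18828\right) \left(9229 + 31667\right) = - 8 \left(\left(-2956\right) 40896\right) = \left(-8\right) \left(-120888576\right) = 967108608$)
$n = -18$ ($n = 6 \left(-3\right) = -18$)
$P = 3013$ ($P = 13 + 30 \cdot 100 = 13 + 3000 = 3013$)
$\frac{n + P}{o} = \frac{-18 + 3013}{967108608} = 2995 \cdot \frac{1}{967108608} = \frac{2995}{967108608}$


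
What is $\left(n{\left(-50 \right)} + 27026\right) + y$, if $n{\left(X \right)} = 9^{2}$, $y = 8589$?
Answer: $35696$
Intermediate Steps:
$n{\left(X \right)} = 81$
$\left(n{\left(-50 \right)} + 27026\right) + y = \left(81 + 27026\right) + 8589 = 27107 + 8589 = 35696$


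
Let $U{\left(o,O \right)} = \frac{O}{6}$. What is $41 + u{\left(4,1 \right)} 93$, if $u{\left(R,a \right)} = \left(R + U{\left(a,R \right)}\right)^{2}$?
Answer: $\frac{6199}{3} \approx 2066.3$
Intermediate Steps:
$U{\left(o,O \right)} = \frac{O}{6}$ ($U{\left(o,O \right)} = O \frac{1}{6} = \frac{O}{6}$)
$u{\left(R,a \right)} = \frac{49 R^{2}}{36}$ ($u{\left(R,a \right)} = \left(R + \frac{R}{6}\right)^{2} = \left(\frac{7 R}{6}\right)^{2} = \frac{49 R^{2}}{36}$)
$41 + u{\left(4,1 \right)} 93 = 41 + \frac{49 \cdot 4^{2}}{36} \cdot 93 = 41 + \frac{49}{36} \cdot 16 \cdot 93 = 41 + \frac{196}{9} \cdot 93 = 41 + \frac{6076}{3} = \frac{6199}{3}$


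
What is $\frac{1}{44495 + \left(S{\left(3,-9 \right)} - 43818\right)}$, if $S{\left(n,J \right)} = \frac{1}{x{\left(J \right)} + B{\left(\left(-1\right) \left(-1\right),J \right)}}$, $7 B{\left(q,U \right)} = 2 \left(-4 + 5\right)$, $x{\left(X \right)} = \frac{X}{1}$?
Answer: $\frac{61}{41290} \approx 0.0014774$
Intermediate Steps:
$x{\left(X \right)} = X$ ($x{\left(X \right)} = X 1 = X$)
$B{\left(q,U \right)} = \frac{2}{7}$ ($B{\left(q,U \right)} = \frac{2 \left(-4 + 5\right)}{7} = \frac{2 \cdot 1}{7} = \frac{1}{7} \cdot 2 = \frac{2}{7}$)
$S{\left(n,J \right)} = \frac{1}{\frac{2}{7} + J}$ ($S{\left(n,J \right)} = \frac{1}{J + \frac{2}{7}} = \frac{1}{\frac{2}{7} + J}$)
$\frac{1}{44495 + \left(S{\left(3,-9 \right)} - 43818\right)} = \frac{1}{44495 + \left(\frac{7}{2 + 7 \left(-9\right)} - 43818\right)} = \frac{1}{44495 - \left(43818 - \frac{7}{2 - 63}\right)} = \frac{1}{44495 - \left(43818 - \frac{7}{-61}\right)} = \frac{1}{44495 + \left(7 \left(- \frac{1}{61}\right) - 43818\right)} = \frac{1}{44495 - \frac{2672905}{61}} = \frac{1}{\frac{41290}{61}} = \frac{61}{41290}$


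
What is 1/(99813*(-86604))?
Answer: -1/8644205052 ≈ -1.1568e-10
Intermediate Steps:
1/(99813*(-86604)) = (1/99813)*(-1/86604) = -1/8644205052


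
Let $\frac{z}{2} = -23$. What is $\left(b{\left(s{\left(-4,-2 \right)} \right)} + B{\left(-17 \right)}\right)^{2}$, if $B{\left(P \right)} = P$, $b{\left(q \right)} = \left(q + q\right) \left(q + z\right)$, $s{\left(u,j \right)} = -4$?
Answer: $146689$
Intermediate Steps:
$z = -46$ ($z = 2 \left(-23\right) = -46$)
$b{\left(q \right)} = 2 q \left(-46 + q\right)$ ($b{\left(q \right)} = \left(q + q\right) \left(q - 46\right) = 2 q \left(-46 + q\right)$)
$\left(b{\left(s{\left(-4,-2 \right)} \right)} + B{\left(-17 \right)}\right)^{2} = \left(2 \left(-4\right) \left(-46 - 4\right) - 17\right)^{2} = \left(2 \left(-4\right) \left(-50\right) - 17\right)^{2} = \left(400 - 17\right)^{2} = 383^{2} = 146689$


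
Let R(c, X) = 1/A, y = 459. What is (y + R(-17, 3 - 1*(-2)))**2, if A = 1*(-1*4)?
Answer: 3367225/16 ≈ 2.1045e+5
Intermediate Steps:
A = -4 (A = 1*(-4) = -4)
R(c, X) = -1/4 (R(c, X) = 1/(-4) = -1/4)
(y + R(-17, 3 - 1*(-2)))**2 = (459 - 1/4)**2 = (1835/4)**2 = 3367225/16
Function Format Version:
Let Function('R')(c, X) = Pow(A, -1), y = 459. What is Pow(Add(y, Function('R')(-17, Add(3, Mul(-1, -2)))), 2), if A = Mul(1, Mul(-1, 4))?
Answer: Rational(3367225, 16) ≈ 2.1045e+5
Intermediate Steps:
A = -4 (A = Mul(1, -4) = -4)
Function('R')(c, X) = Rational(-1, 4) (Function('R')(c, X) = Pow(-4, -1) = Rational(-1, 4))
Pow(Add(y, Function('R')(-17, Add(3, Mul(-1, -2)))), 2) = Pow(Add(459, Rational(-1, 4)), 2) = Pow(Rational(1835, 4), 2) = Rational(3367225, 16)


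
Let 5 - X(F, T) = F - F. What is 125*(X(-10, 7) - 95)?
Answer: -11250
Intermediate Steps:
X(F, T) = 5 (X(F, T) = 5 - (F - F) = 5 - 1*0 = 5 + 0 = 5)
125*(X(-10, 7) - 95) = 125*(5 - 95) = 125*(-90) = -11250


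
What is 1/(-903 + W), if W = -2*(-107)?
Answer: -1/689 ≈ -0.0014514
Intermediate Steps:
W = 214
1/(-903 + W) = 1/(-903 + 214) = 1/(-689) = -1/689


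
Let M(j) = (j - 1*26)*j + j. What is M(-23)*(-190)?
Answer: -209760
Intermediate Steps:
M(j) = j + j*(-26 + j) (M(j) = (j - 26)*j + j = (-26 + j)*j + j = j*(-26 + j) + j = j + j*(-26 + j))
M(-23)*(-190) = -23*(-25 - 23)*(-190) = -23*(-48)*(-190) = 1104*(-190) = -209760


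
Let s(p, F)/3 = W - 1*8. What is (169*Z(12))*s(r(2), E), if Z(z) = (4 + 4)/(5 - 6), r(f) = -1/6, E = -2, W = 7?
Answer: 4056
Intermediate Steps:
r(f) = -⅙ (r(f) = -1*⅙ = -⅙)
Z(z) = -8 (Z(z) = 8/(-1) = 8*(-1) = -8)
s(p, F) = -3 (s(p, F) = 3*(7 - 1*8) = 3*(7 - 8) = 3*(-1) = -3)
(169*Z(12))*s(r(2), E) = (169*(-8))*(-3) = -1352*(-3) = 4056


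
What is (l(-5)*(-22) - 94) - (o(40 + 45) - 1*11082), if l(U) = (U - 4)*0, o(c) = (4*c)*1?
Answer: 10648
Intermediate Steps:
o(c) = 4*c
l(U) = 0 (l(U) = (-4 + U)*0 = 0)
(l(-5)*(-22) - 94) - (o(40 + 45) - 1*11082) = (0*(-22) - 94) - (4*(40 + 45) - 1*11082) = (0 - 94) - (4*85 - 11082) = -94 - (340 - 11082) = -94 - 1*(-10742) = -94 + 10742 = 10648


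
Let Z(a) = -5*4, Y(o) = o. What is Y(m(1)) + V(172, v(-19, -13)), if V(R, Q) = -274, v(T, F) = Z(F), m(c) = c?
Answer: -273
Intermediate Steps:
Z(a) = -20
v(T, F) = -20
Y(m(1)) + V(172, v(-19, -13)) = 1 - 274 = -273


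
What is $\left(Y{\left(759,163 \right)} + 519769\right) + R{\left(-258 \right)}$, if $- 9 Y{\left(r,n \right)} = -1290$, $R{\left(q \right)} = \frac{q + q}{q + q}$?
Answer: $\frac{1559740}{3} \approx 5.1991 \cdot 10^{5}$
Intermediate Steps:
$R{\left(q \right)} = 1$ ($R{\left(q \right)} = \frac{2 q}{2 q} = 2 q \frac{1}{2 q} = 1$)
$Y{\left(r,n \right)} = \frac{430}{3}$ ($Y{\left(r,n \right)} = \left(- \frac{1}{9}\right) \left(-1290\right) = \frac{430}{3}$)
$\left(Y{\left(759,163 \right)} + 519769\right) + R{\left(-258 \right)} = \left(\frac{430}{3} + 519769\right) + 1 = \frac{1559737}{3} + 1 = \frac{1559740}{3}$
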